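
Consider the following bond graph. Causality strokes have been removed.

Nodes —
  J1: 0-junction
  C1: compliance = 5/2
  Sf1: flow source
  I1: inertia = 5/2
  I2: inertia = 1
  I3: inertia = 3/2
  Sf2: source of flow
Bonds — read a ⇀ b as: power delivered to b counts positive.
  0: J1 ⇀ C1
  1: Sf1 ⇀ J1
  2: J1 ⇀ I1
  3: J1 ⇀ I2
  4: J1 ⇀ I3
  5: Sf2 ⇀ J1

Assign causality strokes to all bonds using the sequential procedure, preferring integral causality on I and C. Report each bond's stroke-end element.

b1 stroke at Sf1  (Sf1 (Sf) sets flow on bond)
b5 stroke at Sf2  (Sf2: flow source, stroke at near end)
b0 stroke at J1  (C1 integral (e out))
b2 stroke at I1  (J1 effort already set via bond 0)
b3 stroke at I2  (common-e at J1 fixed by 0)
b4 stroke at I3  (J1 effort already set via bond 0)

β0 |J1
β1 |Sf1
β2 |I1
β3 |I2
β4 |I3
β5 |Sf2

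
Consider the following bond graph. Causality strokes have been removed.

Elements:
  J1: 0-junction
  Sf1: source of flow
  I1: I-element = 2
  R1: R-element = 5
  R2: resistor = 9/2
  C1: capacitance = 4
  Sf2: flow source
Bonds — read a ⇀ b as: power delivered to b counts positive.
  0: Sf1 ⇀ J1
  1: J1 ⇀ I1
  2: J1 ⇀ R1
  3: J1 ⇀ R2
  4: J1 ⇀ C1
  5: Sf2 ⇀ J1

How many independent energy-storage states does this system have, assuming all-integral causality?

β0 →Sf1  (Sf1 (Sf) sets flow on bond)
β5 →Sf2  (source Sf2 imposes f)
β1 →I1  (I1: I, integral causality)
β4 →J1  (C1 integral (e out))
β2 →R1  (J1 effort already set via bond 4)
β3 →R2  (common-e at J1 fixed by 4)

2  (C1, I1 all integral)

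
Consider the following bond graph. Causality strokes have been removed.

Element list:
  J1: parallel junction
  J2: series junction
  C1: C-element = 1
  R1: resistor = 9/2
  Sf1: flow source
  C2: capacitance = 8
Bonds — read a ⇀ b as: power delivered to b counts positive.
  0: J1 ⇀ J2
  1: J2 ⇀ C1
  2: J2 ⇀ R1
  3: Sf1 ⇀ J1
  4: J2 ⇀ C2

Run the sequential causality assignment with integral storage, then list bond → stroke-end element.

bond 0 stroke→J1
bond 1 stroke→J2
bond 2 stroke→J2
bond 3 stroke→Sf1
bond 4 stroke→J2

b3 |Sf1  (Sf1: flow source, stroke at near end)
b0 |J1  (closing 0-jn rule on J1)
b1 |J2  (J2: bond 0 brought flow, rest push out)
b2 |J2  (common-f at J2 fixed by 0)
b4 |J2  (1-jn J2 has f-setter on 0)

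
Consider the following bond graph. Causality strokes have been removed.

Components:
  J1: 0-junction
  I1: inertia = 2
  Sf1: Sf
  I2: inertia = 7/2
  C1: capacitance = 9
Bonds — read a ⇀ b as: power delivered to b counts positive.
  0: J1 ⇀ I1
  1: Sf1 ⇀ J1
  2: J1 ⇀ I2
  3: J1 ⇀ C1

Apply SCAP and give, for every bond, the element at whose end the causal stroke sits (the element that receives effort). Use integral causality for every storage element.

b0 |I1
b1 |Sf1
b2 |I2
b3 |J1

bond 1 stroke→Sf1  (Sf1 fixes flow; stroke at Sf1)
bond 0 stroke→I1  (prefer integral on I1)
bond 2 stroke→I2  (prefer integral on I2)
bond 3 stroke→J1  (J1: last free bond brings effort in)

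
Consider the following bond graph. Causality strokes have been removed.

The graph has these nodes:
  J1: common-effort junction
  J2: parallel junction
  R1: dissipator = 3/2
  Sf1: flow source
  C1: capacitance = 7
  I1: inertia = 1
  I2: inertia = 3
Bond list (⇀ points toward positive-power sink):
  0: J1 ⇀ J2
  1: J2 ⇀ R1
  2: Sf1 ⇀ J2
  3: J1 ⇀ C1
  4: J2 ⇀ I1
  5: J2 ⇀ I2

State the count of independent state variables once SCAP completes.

3  (C1, I1, I2 all integral)

β2 →Sf1  (source Sf1 imposes f)
β3 →J1  (prefer integral on C1)
β0 →J2  (0-jn J1 has e-setter on 3)
β1 →R1  (0-jn J2 has e-setter on 0)
β4 →I1  (0-jn J2 has e-setter on 0)
β5 →I2  (J2: bond 0 brought effort, rest push out)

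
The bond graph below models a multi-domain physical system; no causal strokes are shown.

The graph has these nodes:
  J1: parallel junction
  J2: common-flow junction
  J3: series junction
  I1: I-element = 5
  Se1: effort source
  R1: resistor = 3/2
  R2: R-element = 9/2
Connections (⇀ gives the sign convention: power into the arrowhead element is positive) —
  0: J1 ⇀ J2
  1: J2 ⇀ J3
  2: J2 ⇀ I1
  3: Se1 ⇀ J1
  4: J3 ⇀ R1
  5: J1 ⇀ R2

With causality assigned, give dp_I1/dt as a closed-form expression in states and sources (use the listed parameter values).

#3 stroke at J1  (Se1: effort source, stroke at far end)
#0 stroke at J2  (0-jn J1 has e-setter on 3)
#5 stroke at R2  (J1: bond 3 brought effort, rest push out)
#2 stroke at I1  (prefer integral on I1)
#1 stroke at J2  (J2: bond 2 brought flow, rest push out)
#4 stroke at J3  (J3: bond 1 brought flow, rest push out)

dp_I1/dt = E_Se1 - 3*p_I1/10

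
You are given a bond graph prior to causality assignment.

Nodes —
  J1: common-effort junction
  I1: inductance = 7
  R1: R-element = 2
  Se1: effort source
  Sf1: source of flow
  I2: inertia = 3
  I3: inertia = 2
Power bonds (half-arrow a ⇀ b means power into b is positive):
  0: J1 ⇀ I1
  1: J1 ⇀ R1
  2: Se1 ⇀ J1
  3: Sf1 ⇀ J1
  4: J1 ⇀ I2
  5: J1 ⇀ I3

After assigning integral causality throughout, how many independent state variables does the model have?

#2 stroke at J1  (Se1: effort source, stroke at far end)
#3 stroke at Sf1  (Sf1: flow source, stroke at near end)
#0 stroke at I1  (J1 effort already set via bond 2)
#1 stroke at R1  (J1: bond 2 brought effort, rest push out)
#4 stroke at I2  (common-e at J1 fixed by 2)
#5 stroke at I3  (J1: bond 2 brought effort, rest push out)

3  (I1, I2, I3 all integral)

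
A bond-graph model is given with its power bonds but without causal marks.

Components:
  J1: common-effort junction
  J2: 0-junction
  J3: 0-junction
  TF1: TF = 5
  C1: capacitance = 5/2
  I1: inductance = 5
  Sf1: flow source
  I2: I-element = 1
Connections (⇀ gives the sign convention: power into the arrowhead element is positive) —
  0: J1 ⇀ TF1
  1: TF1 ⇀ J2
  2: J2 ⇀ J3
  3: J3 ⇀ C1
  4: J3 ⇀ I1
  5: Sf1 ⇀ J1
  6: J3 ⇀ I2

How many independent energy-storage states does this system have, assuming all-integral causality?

3  (C1, I1, I2 all integral)

#5 |Sf1  (Sf1 (Sf) sets flow on bond)
#0 |J1  (J1 needs exactly one e-in)
#1 |TF1  (TF1 one-in-one-out from 0)
#2 |J2  (J2 needs exactly one e-in)
#3 |J3  (C1: C, integral causality)
#4 |I1  (0-jn J3 has e-setter on 3)
#6 |I2  (0-jn J3 has e-setter on 3)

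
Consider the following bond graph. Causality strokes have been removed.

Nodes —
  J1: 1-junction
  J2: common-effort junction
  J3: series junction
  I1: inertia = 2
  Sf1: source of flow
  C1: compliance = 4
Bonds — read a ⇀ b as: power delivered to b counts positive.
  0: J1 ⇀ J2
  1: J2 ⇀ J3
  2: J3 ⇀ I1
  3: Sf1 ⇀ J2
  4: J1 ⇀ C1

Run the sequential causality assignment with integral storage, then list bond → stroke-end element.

bond 3 stroke at Sf1  (source Sf1 imposes f)
bond 2 stroke at I1  (prefer integral on I1)
bond 1 stroke at J3  (common-f at J3 fixed by 2)
bond 0 stroke at J2  (closing 0-jn rule on J2)
bond 4 stroke at J1  (J1 flow already set via bond 0)

bond 0 →J2
bond 1 →J3
bond 2 →I1
bond 3 →Sf1
bond 4 →J1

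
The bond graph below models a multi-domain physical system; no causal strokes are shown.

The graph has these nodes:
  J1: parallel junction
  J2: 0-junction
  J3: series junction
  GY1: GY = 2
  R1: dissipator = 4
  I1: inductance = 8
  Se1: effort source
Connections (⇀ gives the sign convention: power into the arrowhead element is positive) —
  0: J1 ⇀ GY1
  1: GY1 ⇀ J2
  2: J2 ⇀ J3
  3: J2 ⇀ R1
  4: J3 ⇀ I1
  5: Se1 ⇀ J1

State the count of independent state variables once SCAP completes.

#5 stroke at J1  (source Se1 imposes e)
#0 stroke at GY1  (0-jn J1 has e-setter on 5)
#1 stroke at GY1  (GY GY1: same side as bond 0)
#4 stroke at I1  (I1: I, integral causality)
#2 stroke at J3  (J3: bond 4 brought flow, rest push out)
#3 stroke at J2  (J2 needs exactly one e-in)

1  (I1 all integral)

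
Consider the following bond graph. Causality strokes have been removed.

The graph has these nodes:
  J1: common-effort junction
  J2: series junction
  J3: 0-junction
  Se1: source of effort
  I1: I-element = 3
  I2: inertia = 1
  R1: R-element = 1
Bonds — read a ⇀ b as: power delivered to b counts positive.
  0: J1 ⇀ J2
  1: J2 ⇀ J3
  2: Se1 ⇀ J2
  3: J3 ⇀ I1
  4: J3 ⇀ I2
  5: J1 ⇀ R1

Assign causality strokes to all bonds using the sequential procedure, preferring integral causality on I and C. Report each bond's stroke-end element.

β2 |J2  (Se1 fixes effort; stroke away)
β3 |I1  (I1 integral (f out))
β4 |I2  (I2 integral (f out))
β1 |J3  (J3: last free bond brings effort in)
β0 |J2  (common-f at J2 fixed by 1)
β5 |J1  (J1 needs exactly one e-in)

#0 |J2
#1 |J3
#2 |J2
#3 |I1
#4 |I2
#5 |J1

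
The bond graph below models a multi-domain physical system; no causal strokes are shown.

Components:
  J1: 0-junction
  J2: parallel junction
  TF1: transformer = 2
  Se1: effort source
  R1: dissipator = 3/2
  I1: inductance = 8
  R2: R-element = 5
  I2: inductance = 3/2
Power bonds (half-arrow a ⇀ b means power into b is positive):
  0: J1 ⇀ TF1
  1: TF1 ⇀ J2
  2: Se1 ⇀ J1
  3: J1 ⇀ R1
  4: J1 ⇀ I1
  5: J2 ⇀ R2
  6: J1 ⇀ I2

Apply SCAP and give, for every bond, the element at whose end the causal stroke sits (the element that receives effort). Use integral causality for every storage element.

#0 stroke at TF1
#1 stroke at J2
#2 stroke at J1
#3 stroke at R1
#4 stroke at I1
#5 stroke at R2
#6 stroke at I2

#2 stroke at J1  (Se1: effort source, stroke at far end)
#0 stroke at TF1  (common-e at J1 fixed by 2)
#3 stroke at R1  (J1 effort already set via bond 2)
#4 stroke at I1  (common-e at J1 fixed by 2)
#6 stroke at I2  (common-e at J1 fixed by 2)
#1 stroke at J2  (TF1 one-in-one-out from 0)
#5 stroke at R2  (0-jn J2 has e-setter on 1)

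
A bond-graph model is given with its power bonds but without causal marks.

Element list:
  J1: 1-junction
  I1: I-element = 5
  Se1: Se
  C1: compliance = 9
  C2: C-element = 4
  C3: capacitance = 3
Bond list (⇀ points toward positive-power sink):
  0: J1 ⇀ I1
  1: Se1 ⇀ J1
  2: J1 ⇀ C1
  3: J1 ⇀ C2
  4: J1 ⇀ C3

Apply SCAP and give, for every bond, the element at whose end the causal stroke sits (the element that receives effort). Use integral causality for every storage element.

β0 stroke at I1
β1 stroke at J1
β2 stroke at J1
β3 stroke at J1
β4 stroke at J1

β1 stroke→J1  (source Se1 imposes e)
β0 stroke→I1  (I1 integral (f out))
β2 stroke→J1  (1-jn J1 has f-setter on 0)
β3 stroke→J1  (J1 flow already set via bond 0)
β4 stroke→J1  (1-jn J1 has f-setter on 0)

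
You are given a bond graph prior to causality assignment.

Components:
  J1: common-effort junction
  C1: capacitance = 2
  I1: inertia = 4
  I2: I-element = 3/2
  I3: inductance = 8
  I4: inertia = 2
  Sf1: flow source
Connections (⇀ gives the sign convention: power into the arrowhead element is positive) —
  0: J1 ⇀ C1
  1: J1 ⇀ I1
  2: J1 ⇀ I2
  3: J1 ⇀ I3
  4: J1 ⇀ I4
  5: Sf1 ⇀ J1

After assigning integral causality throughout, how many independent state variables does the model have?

5  (C1, I1, I2, I3, I4 all integral)

bond 5 →Sf1  (Sf1 (Sf) sets flow on bond)
bond 0 →J1  (C1: C, integral causality)
bond 1 →I1  (J1 effort already set via bond 0)
bond 2 →I2  (common-e at J1 fixed by 0)
bond 3 →I3  (common-e at J1 fixed by 0)
bond 4 →I4  (common-e at J1 fixed by 0)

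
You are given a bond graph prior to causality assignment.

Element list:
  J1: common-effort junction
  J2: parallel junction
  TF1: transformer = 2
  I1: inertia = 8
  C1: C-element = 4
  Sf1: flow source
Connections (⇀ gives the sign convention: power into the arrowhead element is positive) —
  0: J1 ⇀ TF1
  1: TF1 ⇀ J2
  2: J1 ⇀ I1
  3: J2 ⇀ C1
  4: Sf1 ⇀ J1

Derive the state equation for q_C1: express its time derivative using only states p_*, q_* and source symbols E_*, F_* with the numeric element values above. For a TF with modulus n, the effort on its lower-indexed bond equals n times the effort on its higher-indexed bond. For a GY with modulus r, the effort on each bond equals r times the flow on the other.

dq_C1/dt = 2*F_Sf1 - p_I1/4

#4 →Sf1  (source Sf1 imposes f)
#2 →I1  (I1 outputs flow p/I1)
#0 →J1  (J1 needs exactly one e-in)
#1 →TF1  (TF1: transformer flips bond 0)
#3 →J2  (only one effort-in slot at J2)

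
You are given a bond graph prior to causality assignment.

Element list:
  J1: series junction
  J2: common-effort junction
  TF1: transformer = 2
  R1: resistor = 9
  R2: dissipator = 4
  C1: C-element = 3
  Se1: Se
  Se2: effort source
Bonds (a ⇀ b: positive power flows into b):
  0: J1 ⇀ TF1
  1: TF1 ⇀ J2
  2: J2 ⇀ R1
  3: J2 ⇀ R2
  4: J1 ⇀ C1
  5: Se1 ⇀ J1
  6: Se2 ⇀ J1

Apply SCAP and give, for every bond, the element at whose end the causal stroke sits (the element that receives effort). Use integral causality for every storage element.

β0 →TF1
β1 →J2
β2 →R1
β3 →R2
β4 →J1
β5 →J1
β6 →J1

#5 stroke at J1  (source Se1 imposes e)
#6 stroke at J1  (Se2 fixes effort; stroke away)
#4 stroke at J1  (C1 outputs effort q/C1)
#0 stroke at TF1  (J1 needs exactly one f-in)
#1 stroke at J2  (TF1 one-in-one-out from 0)
#2 stroke at R1  (common-e at J2 fixed by 1)
#3 stroke at R2  (common-e at J2 fixed by 1)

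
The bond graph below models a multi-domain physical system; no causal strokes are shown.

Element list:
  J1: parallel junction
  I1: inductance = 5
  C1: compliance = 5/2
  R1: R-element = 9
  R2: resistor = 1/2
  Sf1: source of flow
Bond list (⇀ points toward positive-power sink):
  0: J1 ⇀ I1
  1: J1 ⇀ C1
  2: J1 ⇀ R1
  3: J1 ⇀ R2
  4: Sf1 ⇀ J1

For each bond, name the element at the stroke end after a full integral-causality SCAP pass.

#0 stroke→I1
#1 stroke→J1
#2 stroke→R1
#3 stroke→R2
#4 stroke→Sf1

b4 stroke at Sf1  (source Sf1 imposes f)
b0 stroke at I1  (I1 integral (f out))
b1 stroke at J1  (C1 integral (e out))
b2 stroke at R1  (J1: bond 1 brought effort, rest push out)
b3 stroke at R2  (J1 effort already set via bond 1)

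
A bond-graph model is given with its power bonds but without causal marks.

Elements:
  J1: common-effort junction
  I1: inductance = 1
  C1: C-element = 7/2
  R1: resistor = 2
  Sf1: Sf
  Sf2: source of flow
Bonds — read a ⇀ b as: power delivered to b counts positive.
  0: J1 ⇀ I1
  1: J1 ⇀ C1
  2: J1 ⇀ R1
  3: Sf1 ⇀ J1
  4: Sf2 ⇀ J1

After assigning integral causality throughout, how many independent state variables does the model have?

2  (C1, I1 all integral)

#3 |Sf1  (Sf1: flow source, stroke at near end)
#4 |Sf2  (source Sf2 imposes f)
#0 |I1  (I1 outputs flow p/I1)
#1 |J1  (C1: C, integral causality)
#2 |R1  (J1 effort already set via bond 1)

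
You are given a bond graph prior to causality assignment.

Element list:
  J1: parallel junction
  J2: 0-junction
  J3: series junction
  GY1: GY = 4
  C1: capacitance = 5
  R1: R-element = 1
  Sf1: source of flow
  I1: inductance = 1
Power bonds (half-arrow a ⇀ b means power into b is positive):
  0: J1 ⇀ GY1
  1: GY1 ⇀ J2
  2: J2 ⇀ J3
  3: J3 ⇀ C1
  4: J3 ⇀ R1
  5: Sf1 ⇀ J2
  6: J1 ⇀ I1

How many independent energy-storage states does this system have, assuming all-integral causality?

bond 5 →Sf1  (Sf1 (Sf) sets flow on bond)
bond 3 →J3  (C1: C, integral causality)
bond 6 →I1  (I1 integral (f out))
bond 0 →J1  (only one effort-in slot at J1)
bond 1 →J2  (GY1: gyrator matches bond 0)
bond 2 →J3  (J2 effort already set via bond 1)
bond 4 →R1  (only one flow-in slot at J3)

2  (C1, I1 all integral)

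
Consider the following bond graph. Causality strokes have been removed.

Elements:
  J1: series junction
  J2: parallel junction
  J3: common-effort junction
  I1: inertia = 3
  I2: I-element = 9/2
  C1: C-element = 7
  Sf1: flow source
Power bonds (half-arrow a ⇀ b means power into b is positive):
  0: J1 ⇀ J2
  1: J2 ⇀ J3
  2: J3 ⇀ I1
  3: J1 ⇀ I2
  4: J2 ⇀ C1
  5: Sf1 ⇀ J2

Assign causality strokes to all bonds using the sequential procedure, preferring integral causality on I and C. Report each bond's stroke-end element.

bond 5 stroke at Sf1  (Sf1: flow source, stroke at near end)
bond 2 stroke at I1  (I1: I, integral causality)
bond 1 stroke at J3  (closing 0-jn rule on J3)
bond 3 stroke at I2  (I2 outputs flow p/I2)
bond 0 stroke at J1  (J1 flow already set via bond 3)
bond 4 stroke at J2  (only one effort-in slot at J2)

bond 0 |J1
bond 1 |J3
bond 2 |I1
bond 3 |I2
bond 4 |J2
bond 5 |Sf1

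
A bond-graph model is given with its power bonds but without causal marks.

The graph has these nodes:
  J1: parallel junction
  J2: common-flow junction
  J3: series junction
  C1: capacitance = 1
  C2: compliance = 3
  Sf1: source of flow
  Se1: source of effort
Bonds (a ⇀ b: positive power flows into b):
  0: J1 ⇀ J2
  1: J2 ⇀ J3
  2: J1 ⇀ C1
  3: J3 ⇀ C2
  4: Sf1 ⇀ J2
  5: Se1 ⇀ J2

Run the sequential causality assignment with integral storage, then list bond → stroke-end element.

#4 |Sf1  (Sf1: flow source, stroke at near end)
#5 |J2  (Se1 fixes effort; stroke away)
#0 |J2  (J2: bond 4 brought flow, rest push out)
#1 |J2  (common-f at J2 fixed by 4)
#3 |J3  (J3: bond 1 brought flow, rest push out)
#2 |J1  (J1 needs exactly one e-in)

#0 →J2
#1 →J2
#2 →J1
#3 →J3
#4 →Sf1
#5 →J2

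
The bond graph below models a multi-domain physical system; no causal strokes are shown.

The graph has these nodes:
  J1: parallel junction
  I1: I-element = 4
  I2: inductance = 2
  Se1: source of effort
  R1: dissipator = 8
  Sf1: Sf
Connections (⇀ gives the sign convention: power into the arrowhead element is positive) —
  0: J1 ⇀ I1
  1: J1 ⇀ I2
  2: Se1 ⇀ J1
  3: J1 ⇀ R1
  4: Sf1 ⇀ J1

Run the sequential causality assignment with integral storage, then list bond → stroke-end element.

β0 stroke at I1
β1 stroke at I2
β2 stroke at J1
β3 stroke at R1
β4 stroke at Sf1

β2 stroke→J1  (source Se1 imposes e)
β4 stroke→Sf1  (source Sf1 imposes f)
β0 stroke→I1  (J1: bond 2 brought effort, rest push out)
β1 stroke→I2  (J1 effort already set via bond 2)
β3 stroke→R1  (0-jn J1 has e-setter on 2)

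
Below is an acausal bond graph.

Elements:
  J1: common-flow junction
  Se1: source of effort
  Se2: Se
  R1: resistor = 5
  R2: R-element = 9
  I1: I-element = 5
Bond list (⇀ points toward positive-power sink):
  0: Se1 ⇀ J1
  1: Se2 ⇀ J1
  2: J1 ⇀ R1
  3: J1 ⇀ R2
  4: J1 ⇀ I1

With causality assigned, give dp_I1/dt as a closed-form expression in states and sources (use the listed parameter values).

b0 stroke at J1  (Se1 (Se) sets effort on bond)
b1 stroke at J1  (Se2: effort source, stroke at far end)
b4 stroke at I1  (prefer integral on I1)
b2 stroke at J1  (J1 flow already set via bond 4)
b3 stroke at J1  (J1 flow already set via bond 4)

dp_I1/dt = E_Se1 + E_Se2 - 14*p_I1/5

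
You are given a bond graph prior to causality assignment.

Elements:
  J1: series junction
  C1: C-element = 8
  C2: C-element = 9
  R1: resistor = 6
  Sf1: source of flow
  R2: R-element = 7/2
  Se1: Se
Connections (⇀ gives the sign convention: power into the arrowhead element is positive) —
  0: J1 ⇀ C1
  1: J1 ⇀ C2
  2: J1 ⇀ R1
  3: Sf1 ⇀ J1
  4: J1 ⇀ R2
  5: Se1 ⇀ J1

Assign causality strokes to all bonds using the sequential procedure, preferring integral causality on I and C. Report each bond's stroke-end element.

bond 3 →Sf1  (source Sf1 imposes f)
bond 5 →J1  (Se1: effort source, stroke at far end)
bond 0 →J1  (common-f at J1 fixed by 3)
bond 1 →J1  (J1 flow already set via bond 3)
bond 2 →J1  (common-f at J1 fixed by 3)
bond 4 →J1  (J1: bond 3 brought flow, rest push out)

β0 |J1
β1 |J1
β2 |J1
β3 |Sf1
β4 |J1
β5 |J1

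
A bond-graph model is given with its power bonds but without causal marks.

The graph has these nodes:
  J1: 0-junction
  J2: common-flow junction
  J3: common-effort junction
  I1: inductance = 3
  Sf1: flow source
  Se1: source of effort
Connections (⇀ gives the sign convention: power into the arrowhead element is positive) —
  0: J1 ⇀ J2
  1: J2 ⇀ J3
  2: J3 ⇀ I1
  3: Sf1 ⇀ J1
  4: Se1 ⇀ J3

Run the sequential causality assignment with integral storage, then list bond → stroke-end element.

#3 →Sf1  (Sf1 fixes flow; stroke at Sf1)
#4 →J3  (Se1 (Se) sets effort on bond)
#0 →J1  (only one effort-in slot at J1)
#1 →J2  (common-f at J2 fixed by 0)
#2 →I1  (0-jn J3 has e-setter on 4)

β0 stroke→J1
β1 stroke→J2
β2 stroke→I1
β3 stroke→Sf1
β4 stroke→J3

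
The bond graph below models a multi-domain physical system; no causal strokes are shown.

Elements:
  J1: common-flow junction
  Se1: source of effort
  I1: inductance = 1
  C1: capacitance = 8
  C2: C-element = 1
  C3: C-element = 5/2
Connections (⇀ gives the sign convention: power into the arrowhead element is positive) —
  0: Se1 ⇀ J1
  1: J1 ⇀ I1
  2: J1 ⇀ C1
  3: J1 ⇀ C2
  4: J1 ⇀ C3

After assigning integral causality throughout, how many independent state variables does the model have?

4  (C1, C2, C3, I1 all integral)

β0 stroke at J1  (Se1 fixes effort; stroke away)
β1 stroke at I1  (prefer integral on I1)
β2 stroke at J1  (J1 flow already set via bond 1)
β3 stroke at J1  (common-f at J1 fixed by 1)
β4 stroke at J1  (common-f at J1 fixed by 1)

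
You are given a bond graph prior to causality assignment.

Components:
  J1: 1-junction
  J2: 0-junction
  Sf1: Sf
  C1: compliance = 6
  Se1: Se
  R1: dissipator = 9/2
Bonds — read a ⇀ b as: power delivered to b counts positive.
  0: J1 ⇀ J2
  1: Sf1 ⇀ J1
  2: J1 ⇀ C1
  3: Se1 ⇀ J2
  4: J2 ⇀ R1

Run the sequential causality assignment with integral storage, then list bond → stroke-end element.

β0 |J1
β1 |Sf1
β2 |J1
β3 |J2
β4 |R1

β1 stroke→Sf1  (Sf1 (Sf) sets flow on bond)
β3 stroke→J2  (source Se1 imposes e)
β0 stroke→J1  (J1 flow already set via bond 1)
β2 stroke→J1  (1-jn J1 has f-setter on 1)
β4 stroke→R1  (J2 effort already set via bond 3)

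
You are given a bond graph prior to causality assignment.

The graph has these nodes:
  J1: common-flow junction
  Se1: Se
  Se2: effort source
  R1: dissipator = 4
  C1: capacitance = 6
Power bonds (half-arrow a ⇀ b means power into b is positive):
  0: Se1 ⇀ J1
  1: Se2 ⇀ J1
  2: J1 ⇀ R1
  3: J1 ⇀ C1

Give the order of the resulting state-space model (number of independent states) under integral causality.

bond 0 stroke at J1  (source Se1 imposes e)
bond 1 stroke at J1  (Se2: effort source, stroke at far end)
bond 3 stroke at J1  (C1 integral (e out))
bond 2 stroke at R1  (J1: last free bond brings flow in)

1  (C1 all integral)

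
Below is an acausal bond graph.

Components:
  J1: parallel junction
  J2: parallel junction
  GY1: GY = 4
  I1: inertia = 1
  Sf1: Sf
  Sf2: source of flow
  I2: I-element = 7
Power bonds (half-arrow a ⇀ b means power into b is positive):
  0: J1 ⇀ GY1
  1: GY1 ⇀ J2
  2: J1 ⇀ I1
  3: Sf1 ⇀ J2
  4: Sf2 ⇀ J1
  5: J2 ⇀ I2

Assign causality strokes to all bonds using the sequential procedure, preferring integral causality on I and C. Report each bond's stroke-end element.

#3 →Sf1  (Sf1 fixes flow; stroke at Sf1)
#4 →Sf2  (Sf2 fixes flow; stroke at Sf2)
#2 →I1  (I1 integral (f out))
#0 →J1  (closing 0-jn rule on J1)
#1 →J2  (GY1 both-in/both-out from 0)
#5 →I2  (J2: bond 1 brought effort, rest push out)

b0 stroke at J1
b1 stroke at J2
b2 stroke at I1
b3 stroke at Sf1
b4 stroke at Sf2
b5 stroke at I2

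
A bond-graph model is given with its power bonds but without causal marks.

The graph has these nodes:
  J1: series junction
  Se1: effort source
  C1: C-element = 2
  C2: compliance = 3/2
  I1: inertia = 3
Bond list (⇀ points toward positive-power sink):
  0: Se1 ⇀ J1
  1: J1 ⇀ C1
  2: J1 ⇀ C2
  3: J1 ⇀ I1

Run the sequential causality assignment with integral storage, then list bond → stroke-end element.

#0 →J1
#1 →J1
#2 →J1
#3 →I1

b0 stroke→J1  (Se1: effort source, stroke at far end)
b1 stroke→J1  (C1: C, integral causality)
b2 stroke→J1  (prefer integral on C2)
b3 stroke→I1  (only one flow-in slot at J1)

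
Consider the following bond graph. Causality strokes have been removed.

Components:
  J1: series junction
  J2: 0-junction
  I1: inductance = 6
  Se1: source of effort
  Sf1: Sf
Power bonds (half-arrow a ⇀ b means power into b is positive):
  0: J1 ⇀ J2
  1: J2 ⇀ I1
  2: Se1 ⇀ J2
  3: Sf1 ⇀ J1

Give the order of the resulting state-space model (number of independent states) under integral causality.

b2 →J2  (source Se1 imposes e)
b3 →Sf1  (Sf1: flow source, stroke at near end)
b0 →J1  (J1: bond 3 brought flow, rest push out)
b1 →I1  (0-jn J2 has e-setter on 2)

1  (I1 all integral)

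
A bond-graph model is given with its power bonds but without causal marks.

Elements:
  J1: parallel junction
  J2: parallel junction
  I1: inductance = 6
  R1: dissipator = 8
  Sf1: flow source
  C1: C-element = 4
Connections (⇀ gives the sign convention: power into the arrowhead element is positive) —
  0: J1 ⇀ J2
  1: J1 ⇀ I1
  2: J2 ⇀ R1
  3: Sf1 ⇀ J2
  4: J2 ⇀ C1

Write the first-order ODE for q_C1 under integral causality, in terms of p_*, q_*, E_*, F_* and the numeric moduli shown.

dq_C1/dt = F_Sf1 - p_I1/6 - q_C1/32

#3 stroke→Sf1  (Sf1: flow source, stroke at near end)
#1 stroke→I1  (prefer integral on I1)
#0 stroke→J1  (closing 0-jn rule on J1)
#4 stroke→J2  (C1 integral (e out))
#2 stroke→R1  (common-e at J2 fixed by 4)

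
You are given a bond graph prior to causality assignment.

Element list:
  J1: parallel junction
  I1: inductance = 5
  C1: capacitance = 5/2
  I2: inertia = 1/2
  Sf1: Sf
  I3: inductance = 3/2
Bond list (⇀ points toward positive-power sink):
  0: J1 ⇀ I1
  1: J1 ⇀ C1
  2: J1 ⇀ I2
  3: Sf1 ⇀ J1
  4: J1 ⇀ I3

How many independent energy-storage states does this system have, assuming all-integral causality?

β3 stroke→Sf1  (source Sf1 imposes f)
β0 stroke→I1  (I1 integral (f out))
β1 stroke→J1  (C1 integral (e out))
β2 stroke→I2  (J1: bond 1 brought effort, rest push out)
β4 stroke→I3  (J1 effort already set via bond 1)

4  (C1, I1, I2, I3 all integral)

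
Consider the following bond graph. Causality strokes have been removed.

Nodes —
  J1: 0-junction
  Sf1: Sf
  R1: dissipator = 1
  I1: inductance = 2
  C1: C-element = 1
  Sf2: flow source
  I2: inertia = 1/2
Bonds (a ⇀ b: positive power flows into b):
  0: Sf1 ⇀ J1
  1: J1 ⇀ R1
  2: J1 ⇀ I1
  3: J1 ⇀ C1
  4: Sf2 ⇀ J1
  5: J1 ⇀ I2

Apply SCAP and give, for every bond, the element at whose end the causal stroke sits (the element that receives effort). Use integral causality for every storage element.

b0 |Sf1
b1 |R1
b2 |I1
b3 |J1
b4 |Sf2
b5 |I2

b0 →Sf1  (Sf1 fixes flow; stroke at Sf1)
b4 →Sf2  (Sf2: flow source, stroke at near end)
b2 →I1  (I1 integral (f out))
b3 →J1  (prefer integral on C1)
b1 →R1  (common-e at J1 fixed by 3)
b5 →I2  (0-jn J1 has e-setter on 3)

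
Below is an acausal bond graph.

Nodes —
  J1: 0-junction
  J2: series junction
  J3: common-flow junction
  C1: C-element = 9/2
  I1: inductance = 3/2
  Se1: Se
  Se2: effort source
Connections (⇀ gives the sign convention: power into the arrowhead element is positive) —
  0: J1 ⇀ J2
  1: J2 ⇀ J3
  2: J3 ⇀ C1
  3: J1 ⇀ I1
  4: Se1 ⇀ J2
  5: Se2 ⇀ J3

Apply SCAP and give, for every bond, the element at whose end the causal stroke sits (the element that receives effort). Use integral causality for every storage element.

#4 →J2  (Se1: effort source, stroke at far end)
#5 →J3  (Se2: effort source, stroke at far end)
#2 →J3  (C1 outputs effort q/C1)
#1 →J2  (J3 needs exactly one f-in)
#0 →J1  (closing 1-jn rule on J2)
#3 →I1  (J1: bond 0 brought effort, rest push out)

b0 |J1
b1 |J2
b2 |J3
b3 |I1
b4 |J2
b5 |J3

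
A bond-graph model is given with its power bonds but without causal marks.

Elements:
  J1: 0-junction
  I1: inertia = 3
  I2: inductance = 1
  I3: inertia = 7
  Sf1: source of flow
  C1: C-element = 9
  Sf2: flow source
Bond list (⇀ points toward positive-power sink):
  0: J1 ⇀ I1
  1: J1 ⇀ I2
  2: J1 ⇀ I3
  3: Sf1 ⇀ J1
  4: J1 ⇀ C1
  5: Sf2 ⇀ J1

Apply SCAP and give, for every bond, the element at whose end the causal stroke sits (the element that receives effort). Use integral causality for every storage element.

bond 0 →I1
bond 1 →I2
bond 2 →I3
bond 3 →Sf1
bond 4 →J1
bond 5 →Sf2

bond 3 |Sf1  (Sf1: flow source, stroke at near end)
bond 5 |Sf2  (Sf2 fixes flow; stroke at Sf2)
bond 0 |I1  (I1 integral (f out))
bond 1 |I2  (prefer integral on I2)
bond 2 |I3  (I3 integral (f out))
bond 4 |J1  (J1 needs exactly one e-in)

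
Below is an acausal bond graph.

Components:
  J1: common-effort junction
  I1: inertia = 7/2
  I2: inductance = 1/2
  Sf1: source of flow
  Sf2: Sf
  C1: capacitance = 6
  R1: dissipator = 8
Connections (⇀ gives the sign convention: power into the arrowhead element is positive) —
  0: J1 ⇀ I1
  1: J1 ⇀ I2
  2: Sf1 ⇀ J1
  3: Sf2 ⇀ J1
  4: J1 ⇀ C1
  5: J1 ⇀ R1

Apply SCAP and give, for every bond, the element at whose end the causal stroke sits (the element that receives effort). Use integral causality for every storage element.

bond 2 stroke at Sf1  (Sf1: flow source, stroke at near end)
bond 3 stroke at Sf2  (Sf2 fixes flow; stroke at Sf2)
bond 0 stroke at I1  (I1 outputs flow p/I1)
bond 1 stroke at I2  (I2 integral (f out))
bond 4 stroke at J1  (prefer integral on C1)
bond 5 stroke at R1  (common-e at J1 fixed by 4)

b0 →I1
b1 →I2
b2 →Sf1
b3 →Sf2
b4 →J1
b5 →R1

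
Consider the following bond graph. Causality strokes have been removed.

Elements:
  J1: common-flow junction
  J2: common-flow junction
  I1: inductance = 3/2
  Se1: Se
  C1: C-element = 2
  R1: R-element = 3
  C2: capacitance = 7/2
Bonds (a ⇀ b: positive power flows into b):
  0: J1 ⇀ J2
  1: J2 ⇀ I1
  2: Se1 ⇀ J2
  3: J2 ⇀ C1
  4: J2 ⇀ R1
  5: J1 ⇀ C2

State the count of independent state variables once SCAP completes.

3  (C1, C2, I1 all integral)

β2 →J2  (Se1 fixes effort; stroke away)
β1 →I1  (I1 outputs flow p/I1)
β0 →J2  (J2 flow already set via bond 1)
β3 →J2  (common-f at J2 fixed by 1)
β4 →J2  (J2: bond 1 brought flow, rest push out)
β5 →J1  (J1: bond 0 brought flow, rest push out)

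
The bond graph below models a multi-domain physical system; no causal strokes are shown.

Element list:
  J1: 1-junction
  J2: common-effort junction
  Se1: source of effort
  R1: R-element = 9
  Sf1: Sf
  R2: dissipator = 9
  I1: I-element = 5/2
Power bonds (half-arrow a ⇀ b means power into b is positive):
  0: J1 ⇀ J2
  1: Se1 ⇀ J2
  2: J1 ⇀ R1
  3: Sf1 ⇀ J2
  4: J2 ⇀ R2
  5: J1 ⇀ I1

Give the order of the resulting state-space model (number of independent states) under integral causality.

#1 |J2  (Se1: effort source, stroke at far end)
#3 |Sf1  (source Sf1 imposes f)
#0 |J1  (J2: bond 1 brought effort, rest push out)
#4 |R2  (common-e at J2 fixed by 1)
#5 |I1  (I1 outputs flow p/I1)
#2 |J1  (1-jn J1 has f-setter on 5)

1  (I1 all integral)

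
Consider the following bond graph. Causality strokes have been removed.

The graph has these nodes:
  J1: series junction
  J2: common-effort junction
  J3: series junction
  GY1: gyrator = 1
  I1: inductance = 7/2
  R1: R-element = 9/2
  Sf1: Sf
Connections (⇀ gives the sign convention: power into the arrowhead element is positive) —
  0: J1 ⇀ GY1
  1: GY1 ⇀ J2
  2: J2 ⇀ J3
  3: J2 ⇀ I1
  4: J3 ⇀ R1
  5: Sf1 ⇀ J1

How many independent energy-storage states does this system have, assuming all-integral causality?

1  (I1 all integral)

b5 stroke at Sf1  (Sf1: flow source, stroke at near end)
b0 stroke at J1  (J1: bond 5 brought flow, rest push out)
b1 stroke at J2  (GY1 both-in/both-out from 0)
b2 stroke at J3  (J2: bond 1 brought effort, rest push out)
b3 stroke at I1  (J2: bond 1 brought effort, rest push out)
b4 stroke at R1  (J3: last free bond brings flow in)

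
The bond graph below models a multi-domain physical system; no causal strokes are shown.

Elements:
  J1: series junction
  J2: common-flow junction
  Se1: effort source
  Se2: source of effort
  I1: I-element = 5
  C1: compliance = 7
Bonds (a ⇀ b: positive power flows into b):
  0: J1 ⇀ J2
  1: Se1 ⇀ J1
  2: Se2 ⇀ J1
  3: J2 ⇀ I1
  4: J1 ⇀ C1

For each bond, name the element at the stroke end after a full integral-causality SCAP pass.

b0 stroke at J2
b1 stroke at J1
b2 stroke at J1
b3 stroke at I1
b4 stroke at J1

b1 stroke at J1  (Se1: effort source, stroke at far end)
b2 stroke at J1  (Se2 (Se) sets effort on bond)
b3 stroke at I1  (I1 outputs flow p/I1)
b0 stroke at J2  (common-f at J2 fixed by 3)
b4 stroke at J1  (1-jn J1 has f-setter on 0)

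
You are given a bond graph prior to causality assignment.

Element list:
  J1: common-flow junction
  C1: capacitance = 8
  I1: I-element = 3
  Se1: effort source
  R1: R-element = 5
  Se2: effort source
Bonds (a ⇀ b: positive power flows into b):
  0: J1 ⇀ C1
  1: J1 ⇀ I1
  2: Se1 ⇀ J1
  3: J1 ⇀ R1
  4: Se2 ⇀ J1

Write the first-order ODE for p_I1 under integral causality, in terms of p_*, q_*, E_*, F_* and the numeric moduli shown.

b2 →J1  (Se1 fixes effort; stroke away)
b4 →J1  (source Se2 imposes e)
b0 →J1  (C1: C, integral causality)
b1 →I1  (I1 outputs flow p/I1)
b3 →J1  (J1 flow already set via bond 1)

dp_I1/dt = E_Se1 + E_Se2 - 5*p_I1/3 - q_C1/8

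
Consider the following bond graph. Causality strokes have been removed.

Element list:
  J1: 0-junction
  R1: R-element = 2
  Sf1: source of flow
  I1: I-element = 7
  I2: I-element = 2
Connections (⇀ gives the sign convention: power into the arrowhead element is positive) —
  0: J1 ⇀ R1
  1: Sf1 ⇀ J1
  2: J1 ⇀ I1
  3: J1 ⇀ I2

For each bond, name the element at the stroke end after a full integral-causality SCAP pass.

b0 stroke at J1
b1 stroke at Sf1
b2 stroke at I1
b3 stroke at I2

bond 1 stroke→Sf1  (Sf1: flow source, stroke at near end)
bond 2 stroke→I1  (I1 outputs flow p/I1)
bond 3 stroke→I2  (I2: I, integral causality)
bond 0 stroke→J1  (J1: last free bond brings effort in)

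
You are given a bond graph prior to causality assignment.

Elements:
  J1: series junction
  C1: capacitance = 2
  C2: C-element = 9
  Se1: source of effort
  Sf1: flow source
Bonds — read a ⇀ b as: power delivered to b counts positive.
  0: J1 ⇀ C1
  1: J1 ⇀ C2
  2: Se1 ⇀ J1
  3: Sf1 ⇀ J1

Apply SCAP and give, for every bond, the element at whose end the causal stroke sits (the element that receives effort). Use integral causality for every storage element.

bond 0 stroke→J1
bond 1 stroke→J1
bond 2 stroke→J1
bond 3 stroke→Sf1

b2 →J1  (Se1 (Se) sets effort on bond)
b3 →Sf1  (source Sf1 imposes f)
b0 →J1  (1-jn J1 has f-setter on 3)
b1 →J1  (J1: bond 3 brought flow, rest push out)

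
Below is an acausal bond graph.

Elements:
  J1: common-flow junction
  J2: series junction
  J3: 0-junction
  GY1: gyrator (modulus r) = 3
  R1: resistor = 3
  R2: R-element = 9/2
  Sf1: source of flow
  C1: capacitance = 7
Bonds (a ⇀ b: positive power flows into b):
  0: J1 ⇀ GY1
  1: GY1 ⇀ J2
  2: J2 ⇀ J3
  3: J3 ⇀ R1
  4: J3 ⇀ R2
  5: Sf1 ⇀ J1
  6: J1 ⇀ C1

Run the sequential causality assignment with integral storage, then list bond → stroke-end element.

b5 stroke→Sf1  (source Sf1 imposes f)
b0 stroke→J1  (J1 flow already set via bond 5)
b6 stroke→J1  (1-jn J1 has f-setter on 5)
b1 stroke→J2  (through GY1, causality inverts; strokes same side of GY1)
b2 stroke→J3  (only one flow-in slot at J2)
b3 stroke→R1  (common-e at J3 fixed by 2)
b4 stroke→R2  (J3 effort already set via bond 2)

bond 0 stroke→J1
bond 1 stroke→J2
bond 2 stroke→J3
bond 3 stroke→R1
bond 4 stroke→R2
bond 5 stroke→Sf1
bond 6 stroke→J1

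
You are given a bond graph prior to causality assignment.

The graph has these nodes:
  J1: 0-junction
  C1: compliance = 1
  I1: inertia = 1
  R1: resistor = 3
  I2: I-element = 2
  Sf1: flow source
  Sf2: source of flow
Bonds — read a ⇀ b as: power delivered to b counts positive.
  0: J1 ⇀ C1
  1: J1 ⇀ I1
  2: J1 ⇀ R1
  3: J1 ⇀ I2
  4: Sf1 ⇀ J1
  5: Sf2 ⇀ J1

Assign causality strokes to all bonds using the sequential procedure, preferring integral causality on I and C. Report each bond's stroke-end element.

β4 →Sf1  (source Sf1 imposes f)
β5 →Sf2  (source Sf2 imposes f)
β0 →J1  (C1 integral (e out))
β1 →I1  (J1: bond 0 brought effort, rest push out)
β2 →R1  (common-e at J1 fixed by 0)
β3 →I2  (J1: bond 0 brought effort, rest push out)

#0 |J1
#1 |I1
#2 |R1
#3 |I2
#4 |Sf1
#5 |Sf2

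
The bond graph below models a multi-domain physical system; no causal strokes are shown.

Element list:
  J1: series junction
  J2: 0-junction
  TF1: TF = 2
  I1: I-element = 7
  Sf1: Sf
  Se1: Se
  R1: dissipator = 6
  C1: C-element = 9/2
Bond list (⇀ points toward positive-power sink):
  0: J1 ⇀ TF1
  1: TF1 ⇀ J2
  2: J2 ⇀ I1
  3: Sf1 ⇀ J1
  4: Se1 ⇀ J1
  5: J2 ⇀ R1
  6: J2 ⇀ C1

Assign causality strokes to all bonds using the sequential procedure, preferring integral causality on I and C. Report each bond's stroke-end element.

b0 stroke→J1
b1 stroke→TF1
b2 stroke→I1
b3 stroke→Sf1
b4 stroke→J1
b5 stroke→R1
b6 stroke→J2

β3 |Sf1  (source Sf1 imposes f)
β4 |J1  (Se1 fixes effort; stroke away)
β0 |J1  (common-f at J1 fixed by 3)
β1 |TF1  (TF TF1: opposite of bond 0)
β2 |I1  (I1: I, integral causality)
β6 |J2  (prefer integral on C1)
β5 |R1  (0-jn J2 has e-setter on 6)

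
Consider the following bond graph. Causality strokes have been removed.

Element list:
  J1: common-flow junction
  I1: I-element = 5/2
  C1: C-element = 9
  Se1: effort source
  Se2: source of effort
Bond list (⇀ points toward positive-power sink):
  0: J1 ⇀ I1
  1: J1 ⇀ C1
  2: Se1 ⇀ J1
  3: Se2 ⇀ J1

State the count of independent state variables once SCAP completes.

2  (C1, I1 all integral)

bond 2 stroke→J1  (Se1: effort source, stroke at far end)
bond 3 stroke→J1  (Se2: effort source, stroke at far end)
bond 0 stroke→I1  (I1: I, integral causality)
bond 1 stroke→J1  (J1 flow already set via bond 0)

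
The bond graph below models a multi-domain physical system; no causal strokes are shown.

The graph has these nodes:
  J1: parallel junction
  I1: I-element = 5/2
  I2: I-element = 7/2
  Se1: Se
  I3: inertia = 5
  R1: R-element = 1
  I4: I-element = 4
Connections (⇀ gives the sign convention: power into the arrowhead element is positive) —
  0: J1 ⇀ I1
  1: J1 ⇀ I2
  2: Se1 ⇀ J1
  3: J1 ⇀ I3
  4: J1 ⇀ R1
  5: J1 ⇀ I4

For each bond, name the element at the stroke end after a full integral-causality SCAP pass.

bond 2 stroke at J1  (Se1 (Se) sets effort on bond)
bond 0 stroke at I1  (J1: bond 2 brought effort, rest push out)
bond 1 stroke at I2  (0-jn J1 has e-setter on 2)
bond 3 stroke at I3  (J1: bond 2 brought effort, rest push out)
bond 4 stroke at R1  (J1 effort already set via bond 2)
bond 5 stroke at I4  (common-e at J1 fixed by 2)

β0 stroke→I1
β1 stroke→I2
β2 stroke→J1
β3 stroke→I3
β4 stroke→R1
β5 stroke→I4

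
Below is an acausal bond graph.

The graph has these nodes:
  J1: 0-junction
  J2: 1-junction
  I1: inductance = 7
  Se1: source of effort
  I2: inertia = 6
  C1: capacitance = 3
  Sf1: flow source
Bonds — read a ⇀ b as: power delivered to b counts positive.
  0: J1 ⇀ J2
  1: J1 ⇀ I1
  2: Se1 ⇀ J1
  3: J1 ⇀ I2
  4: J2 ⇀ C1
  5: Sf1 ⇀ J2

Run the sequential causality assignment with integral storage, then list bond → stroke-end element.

bond 0 stroke→J2
bond 1 stroke→I1
bond 2 stroke→J1
bond 3 stroke→I2
bond 4 stroke→J2
bond 5 stroke→Sf1

#2 →J1  (Se1 fixes effort; stroke away)
#5 →Sf1  (Sf1 fixes flow; stroke at Sf1)
#0 →J2  (common-e at J1 fixed by 2)
#1 →I1  (0-jn J1 has e-setter on 2)
#3 →I2  (0-jn J1 has e-setter on 2)
#4 →J2  (common-f at J2 fixed by 5)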